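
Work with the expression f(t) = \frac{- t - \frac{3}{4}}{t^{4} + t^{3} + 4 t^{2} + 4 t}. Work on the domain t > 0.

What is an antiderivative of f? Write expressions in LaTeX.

An antiderivative is F(t) = - \frac{3 \log{\left(t \right)}}{16} - \frac{\log{\left(t + 1 \right)}}{20} + \frac{19 \log{\left(t^{2} + 4 \right)}}{160} - \frac{\operatorname{atan}{\left(\frac{t}{2} \right)}}{40}.

The denominator factors as 4 t \left(t + 1\right) \left(t^{2} + 4\right); partial fractions split f into directly integrable pieces: \frac{19 t - 4}{80 \left(t^{2} + 4\right)} - \frac{1}{20 \left(t + 1\right)} - \frac{3}{16 t}.
Check: d/dt[- \frac{3 \log{\left(t \right)}}{16} - \frac{\log{\left(t + 1 \right)}}{20} + \frac{19 \log{\left(t^{2} + 4 \right)}}{160} - \frac{\operatorname{atan}{\left(\frac{t}{2} \right)}}{40}] = \frac{- 4 t - 3}{4 t^{4} + 4 t^{3} + 16 t^{2} + 16 t}, which equals f(t).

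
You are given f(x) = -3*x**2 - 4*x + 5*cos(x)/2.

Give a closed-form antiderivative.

An antiderivative is F(x) = -x**3 - 2*x**2 + 5*sin(x)/2.

Integrate term by term and add the pieces.
Check: d/dx[-x**3 - 2*x**2 + 5*sin(x)/2] = -3*x**2 - 4*x + 5*cos(x)/2 = f(x).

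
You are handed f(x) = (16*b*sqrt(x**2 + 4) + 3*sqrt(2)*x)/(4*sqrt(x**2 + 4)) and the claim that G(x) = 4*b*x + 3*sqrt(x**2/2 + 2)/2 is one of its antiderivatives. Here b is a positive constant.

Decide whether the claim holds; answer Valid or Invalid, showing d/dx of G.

d/dx[G] = (16*b*sqrt(x**2 + 4) + 3*sqrt(2)*x)/(4*sqrt(x**2 + 4))
This equals f(x) exactly, so the claim holds.

Valid. The derivative of G reproduces f.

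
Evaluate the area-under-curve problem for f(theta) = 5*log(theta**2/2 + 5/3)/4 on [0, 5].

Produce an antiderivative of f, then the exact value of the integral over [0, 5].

Antiderivative: F(theta) = 5*(3*theta*log(theta**2/2 + 5/3) - 6*theta + 2*sqrt(30)*atan(sqrt(30)*theta/10))/12; value = -25/2 + 5*sqrt(30)*atan(sqrt(30)/2)/6 + 25*log(85/6)/4

Check any antiderivative F(theta) by computing F'(theta) and comparing it with f(theta).
F(theta) = 5*(3*theta*log(theta**2/2 + 5/3) - 6*theta + 2*sqrt(30)*atan(sqrt(30)*theta/10))/12 is an antiderivative of f.
Check: d/dtheta[5*(3*theta*log(theta**2/2 + 5/3) - 6*theta + 2*sqrt(30)*atan(sqrt(30)*theta/10))/12] = 5*log(3*theta**2 + 10)/4 - 5*log(6)/4, which equals f(theta).
F(5) = -25/2 + 5*sqrt(30)*atan(sqrt(30)/2)/6 + 25*log(85/6)/4; F(0) = 0.
Integral = F(5) - F(0) = -25/2 + 5*sqrt(30)*atan(sqrt(30)/2)/6 + 25*log(85/6)/4.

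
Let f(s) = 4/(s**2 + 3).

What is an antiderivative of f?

An antiderivative is F(s) = 4*sqrt(3)*atan(sqrt(3)*s/3)/3.

Any candidate F(s) must reproduce f(s) exactly when differentiated.
Check: d/ds[4*sqrt(3)*atan(sqrt(3)*s/3)/3] = 4/(s**2 + 3) = f(s).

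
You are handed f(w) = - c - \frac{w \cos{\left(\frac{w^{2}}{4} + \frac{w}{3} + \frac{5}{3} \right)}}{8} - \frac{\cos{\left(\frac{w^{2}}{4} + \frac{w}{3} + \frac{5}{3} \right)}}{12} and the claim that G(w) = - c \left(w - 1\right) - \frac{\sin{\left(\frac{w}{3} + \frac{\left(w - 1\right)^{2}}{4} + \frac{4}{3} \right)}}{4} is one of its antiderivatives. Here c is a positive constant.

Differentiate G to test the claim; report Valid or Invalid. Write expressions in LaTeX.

Invalid: d/dw[G] - f = - \frac{w \cos{\left(\frac{w^{2}}{4} - \frac{w}{6} + \frac{19}{12} \right)}}{8} + \frac{w \cos{\left(\frac{w^{2}}{4} + \frac{w}{3} + \frac{5}{3} \right)}}{8} + \frac{\cos{\left(\frac{w^{2}}{4} - \frac{w}{6} + \frac{19}{12} \right)}}{24} + \frac{\cos{\left(\frac{w^{2}}{4} + \frac{w}{3} + \frac{5}{3} \right)}}{12}, which is not 0.

d/dw[G] = - c - \frac{w \cos{\left(\frac{w^{2}}{4} - \frac{w}{6} + \frac{19}{12} \right)}}{8} + \frac{\cos{\left(\frac{w^{2}}{4} - \frac{w}{6} + \frac{19}{12} \right)}}{24}
d/dw[G] - f(w) = - \frac{w \cos{\left(\frac{w^{2}}{4} - \frac{w}{6} + \frac{19}{12} \right)}}{8} + \frac{w \cos{\left(\frac{w^{2}}{4} + \frac{w}{3} + \frac{5}{3} \right)}}{8} + \frac{\cos{\left(\frac{w^{2}}{4} - \frac{w}{6} + \frac{19}{12} \right)}}{24} + \frac{\cos{\left(\frac{w^{2}}{4} + \frac{w}{3} + \frac{5}{3} \right)}}{12} != 0.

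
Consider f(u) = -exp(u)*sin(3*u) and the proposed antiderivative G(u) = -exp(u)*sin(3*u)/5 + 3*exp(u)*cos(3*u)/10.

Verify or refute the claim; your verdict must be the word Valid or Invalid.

d/du[G] = -11*exp(u)*sin(3*u)/10 - 3*exp(u)*cos(3*u)/10
d/du[G] - f(u) = -exp(u)*sin(3*u)/10 - 3*exp(u)*cos(3*u)/10 != 0.

Invalid: d/du[G] - f = -exp(u)*sin(3*u)/10 - 3*exp(u)*cos(3*u)/10, which is not 0.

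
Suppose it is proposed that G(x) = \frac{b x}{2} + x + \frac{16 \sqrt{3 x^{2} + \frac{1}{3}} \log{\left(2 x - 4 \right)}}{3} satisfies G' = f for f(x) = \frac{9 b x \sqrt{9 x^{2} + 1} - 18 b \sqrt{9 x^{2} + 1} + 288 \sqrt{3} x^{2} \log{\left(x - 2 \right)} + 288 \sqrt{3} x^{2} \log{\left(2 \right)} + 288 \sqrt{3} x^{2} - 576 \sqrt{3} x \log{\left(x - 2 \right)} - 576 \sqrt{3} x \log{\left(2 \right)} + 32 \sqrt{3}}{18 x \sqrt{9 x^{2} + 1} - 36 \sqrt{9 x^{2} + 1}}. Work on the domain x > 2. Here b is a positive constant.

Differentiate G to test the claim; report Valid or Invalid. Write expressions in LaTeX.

Invalid: d/dx[G] - f = 1, which is not 0.

d/dx[G] = \frac{3 \sqrt{3} b x \sqrt{9 x^{2} + 1} - 6 \sqrt{3} b \sqrt{9 x^{2} + 1} + 288 x^{2} \log{\left(x - 2 \right)} + 288 x^{2} \log{\left(2 \right)} + 288 x^{2} + 6 \sqrt{3} x \sqrt{9 x^{2} + 1} - 576 x \log{\left(x - 2 \right)} - 576 x \log{\left(2 \right)} - 12 \sqrt{3} \sqrt{9 x^{2} + 1} + 32}{6 \sqrt{3} x \sqrt{9 x^{2} + 1} - 12 \sqrt{3} \sqrt{9 x^{2} + 1}}
d/dx[G] - f(x) = 1 != 0.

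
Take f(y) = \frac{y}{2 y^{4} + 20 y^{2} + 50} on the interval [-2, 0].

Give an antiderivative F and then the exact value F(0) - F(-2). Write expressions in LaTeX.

Antiderivative: F(y) = - \frac{1}{4 y^{2} + 20}; value = - \frac{1}{45}

The substitution u = y^{2} + 5 works: f is exactly (dF/du)*(du/dy) for that inner function.
F(y) = - \frac{1}{4 y^{2} + 20} is an antiderivative of f.
Check: d/dy[- \frac{1}{4 y^{2} + 20}] = \frac{y}{2 y^{4} + 20 y^{2} + 50} = f(y).
F(0) = - \frac{1}{20}; F(-2) = - \frac{1}{36}.
Integral = F(0) - F(-2) = - \frac{1}{45}.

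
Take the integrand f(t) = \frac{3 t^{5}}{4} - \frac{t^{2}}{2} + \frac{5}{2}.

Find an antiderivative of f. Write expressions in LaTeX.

Integrate term by term and add the pieces.
Check: d/dt[\frac{t^{6}}{8} - \frac{t^{3}}{6} + \frac{5 t}{2}] = \frac{3 t^{5}}{4} - \frac{t^{2}}{2} + \frac{5}{2} = f(t).

An antiderivative is F(t) = \frac{t^{6}}{8} - \frac{t^{3}}{6} + \frac{5 t}{2}.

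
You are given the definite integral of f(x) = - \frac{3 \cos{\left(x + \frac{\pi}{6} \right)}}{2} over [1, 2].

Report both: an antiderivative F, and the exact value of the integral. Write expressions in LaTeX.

Differentiate the proposed F(x) back; it has to land on f(x) exactly.
F(x) = - \frac{3 \sin{\left(x + \frac{\pi}{6} \right)}}{2} is an antiderivative of f.
Check: d/dx[- \frac{3 \sin{\left(x + \frac{\pi}{6} \right)}}{2}] = - \frac{3 \cos{\left(x + \frac{\pi}{6} \right)}}{2} = f(x).
F(2) = - \frac{3 \sin{\left(\frac{\pi}{6} + 2 \right)}}{2}; F(1) = - \frac{3 \sin{\left(\frac{\pi}{6} + 1 \right)}}{2}.
Integral = F(2) - F(1) = - \frac{3 \sin{\left(\frac{\pi}{6} + 2 \right)}}{2} + \frac{3 \sin{\left(\frac{\pi}{6} + 1 \right)}}{2}.

Antiderivative: F(x) = - \frac{3 \sin{\left(x + \frac{\pi}{6} \right)}}{2}; value = - \frac{3 \sin{\left(\frac{\pi}{6} + 2 \right)}}{2} + \frac{3 \sin{\left(\frac{\pi}{6} + 1 \right)}}{2}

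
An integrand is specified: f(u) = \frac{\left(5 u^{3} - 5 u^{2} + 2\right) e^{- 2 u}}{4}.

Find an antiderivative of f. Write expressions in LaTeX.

f has the shape v'r + vr' for v = - \frac{5 u^{3}}{8} - \frac{5 u^{2}}{16} - \frac{5 u}{16} - \frac{13}{32} and r = e^{- 2 u} — it is the derivative of the product v*r.
Check: d/du[\frac{\left(- 20 u^{3} - 10 u^{2} - 10 u - 13\right) e^{- 2 u}}{32}] = \frac{\left(5 u^{3} - 5 u^{2} + 2\right) e^{- 2 u}}{4} = f(u).

An antiderivative is F(u) = \frac{\left(- 20 u^{3} - 10 u^{2} - 10 u - 13\right) e^{- 2 u}}{32}.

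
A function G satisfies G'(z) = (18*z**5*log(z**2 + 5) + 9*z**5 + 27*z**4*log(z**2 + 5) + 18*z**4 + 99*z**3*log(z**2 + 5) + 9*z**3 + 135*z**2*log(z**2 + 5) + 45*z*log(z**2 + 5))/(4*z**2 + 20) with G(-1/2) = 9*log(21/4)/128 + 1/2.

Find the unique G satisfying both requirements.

G(z) = (9*z**4*log(z**2 + 5) + 18*z**3*log(z**2 + 5) + 9*z**2*log(z**2 + 5) + 4)/8

Recognize the product-rule pattern: G'(z) = u'v + uv' with u = 9*(-z**2 - z)**2/8, v = log(z**2 + 5), so integration by parts undoes it.
A general antiderivative is 9*(-z**2 - z)**2*log(z**2 + 5)/8 + C.
The condition gives C = 9*log(21/4)/128 + 1/2 - (9*log(21/4)/128) = 1/2.
So G(z) = (9*z**4*log(z**2 + 5) + 18*z**3*log(z**2 + 5) + 9*z**2*log(z**2 + 5) + 4)/8.
Check: d/dz[(9*z**4*log(z**2 + 5) + 18*z**3*log(z**2 + 5) + 9*z**2*log(z**2 + 5) + 4)/8] = (18*z**5*log(z**2 + 5) + 9*z**5 + 27*z**4*log(z**2 + 5) + 18*z**4 + 99*z**3*log(z**2 + 5) + 9*z**3 + 135*z**2*log(z**2 + 5) + 45*z*log(z**2 + 5))/(4*z**2 + 20) = G'(z).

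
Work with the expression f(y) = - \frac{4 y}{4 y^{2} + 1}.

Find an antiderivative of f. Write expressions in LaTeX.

f matches the chain-rule pattern g'(h)*h' with inner function h(y) = 4 y^{2} + 1; substituting u = h(y) collapses the integral.
Check: d/dy[- \frac{\log{\left(4 y^{2} + 1 \right)}}{2}] = - \frac{4 y}{4 y^{2} + 1} = f(y).

An antiderivative is F(y) = - \frac{\log{\left(4 y^{2} + 1 \right)}}{2}.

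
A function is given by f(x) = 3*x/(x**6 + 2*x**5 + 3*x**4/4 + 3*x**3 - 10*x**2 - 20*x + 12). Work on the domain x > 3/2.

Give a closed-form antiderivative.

Factor the denominator ((x + 2)**2*(2*x - 3)*(2*x - 1)*(x**2 + 4)) and decompose: f = 3*(8*x - 13)/(425*(x**2 + 4)) - 48/(425*(2*x - 1)) + 144/(1225*(2*x - 3)) - 72/(1225*(x + 2)) - 3/(35*(x + 2)**2); each piece integrates to a log, atan, or power term.
Check: d/dx[72*log(x - 3/2)/1225 - 24*log(x - 1/2)/425 - 72*log(x + 2)/1225 + 12*log(x**2 + 4)/425 - 39*atan(x/2)/850 + 12/(140*x + 280)] = 12*x/(4*x**6 + 8*x**5 + 3*x**4 + 12*x**3 - 40*x**2 - 80*x + 48), which equals f(x).

An antiderivative is F(x) = 72*log(x - 3/2)/1225 - 24*log(x - 1/2)/425 - 72*log(x + 2)/1225 + 12*log(x**2 + 4)/425 - 39*atan(x/2)/850 + 12/(140*x + 280).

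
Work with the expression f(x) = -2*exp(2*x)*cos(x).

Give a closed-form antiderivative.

An antiderivative is F(x) = 2*(-sin(x) - 2*cos(x))*exp(2*x)/5.

An antiderivative F(x) passes only if d/dx[F] lands on f(x) exactly.
Check: d/dx[2*(-sin(x) - 2*cos(x))*exp(2*x)/5] = -2*exp(2*x)*cos(x) = f(x).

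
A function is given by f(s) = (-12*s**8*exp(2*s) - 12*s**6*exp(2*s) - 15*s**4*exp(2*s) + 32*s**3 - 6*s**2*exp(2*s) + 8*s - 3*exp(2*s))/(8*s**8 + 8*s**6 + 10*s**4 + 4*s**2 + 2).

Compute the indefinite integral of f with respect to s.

F(s) = (-6*s**4*exp(2*s) - 3*s**2*exp(2*s) - 3*exp(2*s) - 8)/(8*s**4 + 4*s**2 + 4) + C

An antiderivative F(s) passes only if d/ds[F] lands on f(s) exactly.
Check: d/ds[(-6*s**4*exp(2*s) - 3*s**2*exp(2*s) - 3*exp(2*s) - 8)/(8*s**4 + 4*s**2 + 4)] = (-12*s**8*exp(2*s) - 12*s**6*exp(2*s) - 15*s**4*exp(2*s) + 32*s**3 - 6*s**2*exp(2*s) + 8*s - 3*exp(2*s))/(8*s**8 + 8*s**6 + 10*s**4 + 4*s**2 + 2) = f(s).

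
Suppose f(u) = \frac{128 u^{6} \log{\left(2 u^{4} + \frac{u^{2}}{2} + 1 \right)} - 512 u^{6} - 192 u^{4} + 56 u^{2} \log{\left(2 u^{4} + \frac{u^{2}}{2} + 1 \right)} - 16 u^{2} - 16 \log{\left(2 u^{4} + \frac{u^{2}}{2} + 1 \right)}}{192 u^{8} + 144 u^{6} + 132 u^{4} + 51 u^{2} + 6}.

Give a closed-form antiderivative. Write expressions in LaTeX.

Check any antiderivative F(u) by computing F'(u) and comparing it with f(u).
Check: d/du[- \frac{8 u \log{\left(2 u^{4} + \frac{u^{2}}{2} + 1 \right)}}{12 u^{2} + 3}] = \frac{128 u^{6} \log{\left(2 u^{4} + \frac{u^{2}}{2} + 1 \right)} - 512 u^{6} - 192 u^{4} + 56 u^{2} \log{\left(2 u^{4} + \frac{u^{2}}{2} + 1 \right)} - 16 u^{2} - 16 \log{\left(2 u^{4} + \frac{u^{2}}{2} + 1 \right)}}{192 u^{8} + 144 u^{6} + 132 u^{4} + 51 u^{2} + 6} = f(u).

An antiderivative is F(u) = - \frac{8 u \log{\left(2 u^{4} + \frac{u^{2}}{2} + 1 \right)}}{12 u^{2} + 3}.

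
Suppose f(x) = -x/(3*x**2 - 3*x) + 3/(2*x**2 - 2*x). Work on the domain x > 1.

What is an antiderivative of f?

Factor the denominator (6*x*(x - 1)) and decompose: f = 7/(6*(x - 1)) - 3/(2*x); each piece integrates to a log, atan, or power term.
Check: d/dx[-3*log(x)/2 + 7*log(x - 1)/6] = (9 - 2*x)/(6*x**2 - 6*x), which equals f(x).

An antiderivative is F(x) = -3*log(x)/2 + 7*log(x - 1)/6.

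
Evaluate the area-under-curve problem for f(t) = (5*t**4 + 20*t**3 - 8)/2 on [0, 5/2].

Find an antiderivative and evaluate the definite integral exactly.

Antiderivative: F(t) = (t**5 + 5*t**4 - 8*t + 6)/2; value = 8735/64

Recover f(t) by differentiating a candidate F(t); any mismatch rules it out.
F(t) = (t**5 + 5*t**4 - 8*t + 6)/2 is an antiderivative of f.
Check: d/dt[(t**5 + 5*t**4 - 8*t + 6)/2] = 5*t**4/2 + 10*t**3 - 4, which equals f(t).
F(5/2) = 8927/64; F(0) = 3.
Integral = F(5/2) - F(0) = 8735/64.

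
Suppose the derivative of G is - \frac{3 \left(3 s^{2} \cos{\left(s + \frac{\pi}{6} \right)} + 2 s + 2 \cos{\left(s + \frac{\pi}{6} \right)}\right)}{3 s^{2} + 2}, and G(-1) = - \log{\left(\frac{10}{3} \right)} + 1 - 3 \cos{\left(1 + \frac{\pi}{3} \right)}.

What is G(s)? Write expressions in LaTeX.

Since d/ds undoes antidifferentiation here, G(s) must give back the stated G'(s).
A general antiderivative is - \log{\left(2 s^{2} + \frac{4}{3} \right)} - 3 \sin{\left(s + \frac{\pi}{6} \right)} + C.
The condition gives C = - \log{\left(\frac{10}{3} \right)} + 1 - 3 \cos{\left(1 + \frac{\pi}{3} \right)} - (- \log{\left(\frac{10}{3} \right)} - 3 \cos{\left(1 + \frac{\pi}{3} \right)}) = 1.
So G(s) = - \log{\left(2 s^{2} + \frac{4}{3} \right)} - 3 \sin{\left(s + \frac{\pi}{6} \right)} + 1.
Check: d/ds[- \log{\left(2 s^{2} + \frac{4}{3} \right)} - 3 \sin{\left(s + \frac{\pi}{6} \right)} + 1] = \frac{- 9 s^{2} \cos{\left(s + \frac{\pi}{6} \right)} - 6 s - 6 \cos{\left(s + \frac{\pi}{6} \right)}}{3 s^{2} + 2}, which equals G'(s).

G(s) = - \log{\left(2 s^{2} + \frac{4}{3} \right)} - 3 \sin{\left(s + \frac{\pi}{6} \right)} + 1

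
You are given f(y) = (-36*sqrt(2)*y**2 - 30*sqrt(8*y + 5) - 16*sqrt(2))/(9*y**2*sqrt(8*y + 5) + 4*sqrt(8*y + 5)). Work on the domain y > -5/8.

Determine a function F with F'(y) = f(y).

Check any antiderivative F(y) by computing F'(y) and comparing it with f(y).
Check: d/dy[-2*sqrt(4*y + 5/2) - 5*atan(3*y/2)] = (-36*sqrt(2)*y**2 - 30*sqrt(8*y + 5) - 16*sqrt(2))/(9*y**2*sqrt(8*y + 5) + 4*sqrt(8*y + 5)) = f(y).

An antiderivative is F(y) = -2*sqrt(4*y + 5/2) - 5*atan(3*y/2).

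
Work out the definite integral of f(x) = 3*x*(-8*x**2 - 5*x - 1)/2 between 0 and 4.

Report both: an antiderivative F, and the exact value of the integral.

Antiderivative: F(x) = -3*x**4 - 5*x**3/2 - 3*x**2/4; value = -940

For F(x) to be correct the identity F'(x) - f(x) = 0 must hold.
F(x) = -3*x**4 - 5*x**3/2 - 3*x**2/4 is an antiderivative of f.
Check: d/dx[-3*x**4 - 5*x**3/2 - 3*x**2/4] = -12*x**3 - 15*x**2/2 - 3*x/2, which equals f(x).
F(4) = -940; F(0) = 0.
Integral = F(4) - F(0) = -940.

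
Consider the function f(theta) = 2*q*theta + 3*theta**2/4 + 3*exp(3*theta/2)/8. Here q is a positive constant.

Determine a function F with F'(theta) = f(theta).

An antiderivative is F(theta) = q*theta**2 + theta**3/4 + exp(3*theta/2)/4.

Integrate term by term and add the pieces.
Check: d/dtheta[q*theta**2 + theta**3/4 + exp(3*theta/2)/4] = 2*q*theta + 3*theta**2/4 + 3*exp(3*theta/2)/8 = f(theta).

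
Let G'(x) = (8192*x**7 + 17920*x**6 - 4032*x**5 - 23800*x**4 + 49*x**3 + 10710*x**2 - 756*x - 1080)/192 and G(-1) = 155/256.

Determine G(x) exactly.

G(x) = 16*x**8/3 + 40*x**7/3 - 7*x**6/2 - 595*x**5/24 + 49*x**4/768 + 595*x**3/32 - 63*x**2/32 - 45*x/8 + 35/16

G'(x) matches the chain-rule pattern g'(h)*h' with inner function h(x) = -2*x**2 - 5*x/4 + 3/2; substituting u = h(x) collapses the integral.
A general antiderivative is (-2*x**2 - 5*x/4 + 3/2)**4/3 + C.
The condition gives C = 155/256 - (27/256) = 1/2.
So G(x) = 16*x**8/3 + 40*x**7/3 - 7*x**6/2 - 595*x**5/24 + 49*x**4/768 + 595*x**3/32 - 63*x**2/32 - 45*x/8 + 35/16.
Check: d/dx[16*x**8/3 + 40*x**7/3 - 7*x**6/2 - 595*x**5/24 + 49*x**4/768 + 595*x**3/32 - 63*x**2/32 - 45*x/8 + 35/16] = 128*x**7/3 + 280*x**6/3 - 21*x**5 - 2975*x**4/24 + 49*x**3/192 + 1785*x**2/32 - 63*x/16 - 45/8, which equals G'(x).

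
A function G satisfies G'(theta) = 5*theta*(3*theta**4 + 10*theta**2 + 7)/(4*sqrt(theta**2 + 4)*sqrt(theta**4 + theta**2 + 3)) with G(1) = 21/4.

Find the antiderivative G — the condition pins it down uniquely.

G(theta) = 5*sqrt(theta**2 + 4)*sqrt(theta**4 + theta**2 + 3)/4 - 1

Recognize the product-rule pattern: G'(theta) = u'v + uv' with u = 5*sqrt(theta**2 + 4)/4, v = sqrt(theta**4 + theta**2 + 3), so integration by parts undoes it.
A general antiderivative is 5*sqrt(theta**2 + 4)*sqrt(theta**4 + theta**2 + 3)/4 + C.
The condition gives C = 21/4 - (25/4) = -1.
So G(theta) = 5*sqrt(theta**2 + 4)*sqrt(theta**4 + theta**2 + 3)/4 - 1.
Check: d/dtheta[5*sqrt(theta**2 + 4)*sqrt(theta**4 + theta**2 + 3)/4 - 1] = (15*theta**5 + 50*theta**3 + 35*theta)/(4*sqrt(theta**2 + 4)*sqrt(theta**4 + theta**2 + 3)), which equals G'(theta).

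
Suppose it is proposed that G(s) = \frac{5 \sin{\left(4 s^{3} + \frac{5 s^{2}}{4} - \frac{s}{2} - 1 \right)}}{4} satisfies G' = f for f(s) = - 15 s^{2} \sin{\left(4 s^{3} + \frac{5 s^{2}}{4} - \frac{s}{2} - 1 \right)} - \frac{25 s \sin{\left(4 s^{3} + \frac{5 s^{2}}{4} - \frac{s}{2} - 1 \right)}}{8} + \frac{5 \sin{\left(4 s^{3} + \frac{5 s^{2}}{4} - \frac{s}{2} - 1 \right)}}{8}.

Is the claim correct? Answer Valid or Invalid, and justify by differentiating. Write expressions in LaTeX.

Invalid: d/ds[G] - f = 15 s^{2} \sin{\left(4 s^{3} + \frac{5 s^{2}}{4} - \frac{s}{2} - 1 \right)} + 15 s^{2} \cos{\left(4 s^{3} + \frac{5 s^{2}}{4} - \frac{s}{2} - 1 \right)} + \frac{25 s \sin{\left(4 s^{3} + \frac{5 s^{2}}{4} - \frac{s}{2} - 1 \right)}}{8} + \frac{25 s \cos{\left(4 s^{3} + \frac{5 s^{2}}{4} - \frac{s}{2} - 1 \right)}}{8} - \frac{5 \sin{\left(4 s^{3} + \frac{5 s^{2}}{4} - \frac{s}{2} - 1 \right)}}{8} - \frac{5 \cos{\left(4 s^{3} + \frac{5 s^{2}}{4} - \frac{s}{2} - 1 \right)}}{8}, which is not 0.

d/ds[G] = 15 s^{2} \cos{\left(4 s^{3} + \frac{5 s^{2}}{4} - \frac{s}{2} - 1 \right)} + \frac{25 s \cos{\left(4 s^{3} + \frac{5 s^{2}}{4} - \frac{s}{2} - 1 \right)}}{8} - \frac{5 \cos{\left(4 s^{3} + \frac{5 s^{2}}{4} - \frac{s}{2} - 1 \right)}}{8}
d/ds[G] - f(s) = 15 s^{2} \sin{\left(4 s^{3} + \frac{5 s^{2}}{4} - \frac{s}{2} - 1 \right)} + 15 s^{2} \cos{\left(4 s^{3} + \frac{5 s^{2}}{4} - \frac{s}{2} - 1 \right)} + \frac{25 s \sin{\left(4 s^{3} + \frac{5 s^{2}}{4} - \frac{s}{2} - 1 \right)}}{8} + \frac{25 s \cos{\left(4 s^{3} + \frac{5 s^{2}}{4} - \frac{s}{2} - 1 \right)}}{8} - \frac{5 \sin{\left(4 s^{3} + \frac{5 s^{2}}{4} - \frac{s}{2} - 1 \right)}}{8} - \frac{5 \cos{\left(4 s^{3} + \frac{5 s^{2}}{4} - \frac{s}{2} - 1 \right)}}{8} != 0.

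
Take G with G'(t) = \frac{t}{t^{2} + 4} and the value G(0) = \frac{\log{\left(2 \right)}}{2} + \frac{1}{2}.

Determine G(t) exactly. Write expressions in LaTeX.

G(t) = \frac{\log{\left(\frac{t^{2}}{2} + 2 \right)} + 1}{2}

The substitution u = \frac{t^{2}}{2} + 2 works: G'(t) is exactly (dG/du)*(du/dt) for that inner function.
A general antiderivative is \frac{\log{\left(\frac{t^{2}}{2} + 2 \right)}}{2} + C.
The condition gives C = \frac{\log{\left(2 \right)}}{2} + \frac{1}{2} - (\frac{\log{\left(2 \right)}}{2}) = \frac{1}{2}.
So G(t) = \frac{\log{\left(\frac{t^{2}}{2} + 2 \right)} + 1}{2}.
Check: d/dt[\frac{\log{\left(\frac{t^{2}}{2} + 2 \right)} + 1}{2}] = \frac{t}{t^{2} + 4} = G'(t).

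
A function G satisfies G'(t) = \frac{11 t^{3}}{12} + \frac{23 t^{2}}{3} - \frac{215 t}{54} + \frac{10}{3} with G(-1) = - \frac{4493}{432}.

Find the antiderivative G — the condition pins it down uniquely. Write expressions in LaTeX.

G(t) = \frac{144 t^{4} + 864 t^{3} - 5 \left(3 t^{2} - 8 t + 18\right)^{2} + 432}{432}

Integrate term by term and add the pieces.
A general antiderivative is \frac{t^{4}}{3} + 2 t^{3} - \frac{5 \left(\frac{t^{2}}{4} - \frac{2 t}{3} + \frac{3}{2}\right)^{2}}{3} + C.
The condition gives C = - \frac{4493}{432} - (- \frac{4925}{432}) = 1.
So G(t) = \frac{144 t^{4} + 864 t^{3} - 5 \left(3 t^{2} - 8 t + 18\right)^{2} + 432}{432}.
Check: d/dt[\frac{144 t^{4} + 864 t^{3} - 5 \left(3 t^{2} - 8 t + 18\right)^{2} + 432}{432}] = \frac{11 t^{3}}{12} + \frac{23 t^{2}}{3} - \frac{215 t}{54} + \frac{10}{3} = G'(t).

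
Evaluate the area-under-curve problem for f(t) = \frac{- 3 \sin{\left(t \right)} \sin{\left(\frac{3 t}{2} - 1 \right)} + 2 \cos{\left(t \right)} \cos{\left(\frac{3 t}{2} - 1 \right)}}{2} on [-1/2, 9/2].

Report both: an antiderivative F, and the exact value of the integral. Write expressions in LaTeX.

Recognize the product-rule pattern: f = u'v + uv' with u = \cos{\left(\frac{3 t}{2} - 1 \right)}, v = \sin{\left(t \right)}, so integration by parts undoes it.
F(t) = \sin{\left(t \right)} \cos{\left(\frac{3 t}{2} - 1 \right)} is an antiderivative of f.
Check: d/dt[\sin{\left(t \right)} \cos{\left(\frac{3 t}{2} - 1 \right)}] = - \frac{3 \sin{\left(t \right)} \sin{\left(\frac{3 t}{2} - 1 \right)}}{2} + \cos{\left(t \right)} \cos{\left(\frac{3 t}{2} - 1 \right)}, which equals f(t).
F(9/2) = \sin{\left(\frac{9}{2} \right)} \cos{\left(\frac{23}{4} \right)}; F(-1/2) = - \sin{\left(\frac{1}{2} \right)} \cos{\left(\frac{7}{4} \right)}.
Integral = F(9/2) - F(-1/2) = \sin{\left(\frac{9}{2} \right)} \cos{\left(\frac{23}{4} \right)} + \sin{\left(\frac{1}{2} \right)} \cos{\left(\frac{7}{4} \right)}.

Antiderivative: F(t) = \sin{\left(t \right)} \cos{\left(\frac{3 t}{2} - 1 \right)}; value = \sin{\left(\frac{9}{2} \right)} \cos{\left(\frac{23}{4} \right)} + \sin{\left(\frac{1}{2} \right)} \cos{\left(\frac{7}{4} \right)}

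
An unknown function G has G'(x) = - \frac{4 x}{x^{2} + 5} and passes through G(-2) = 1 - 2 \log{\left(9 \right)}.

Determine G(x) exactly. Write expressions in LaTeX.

G(x) = 1 - 2 \log{\left(x^{2} + 5 \right)}

The substitution u = x^{2} + 5 works: G'(x) is exactly (dG/du)*(du/dx) for that inner function.
A general antiderivative is - 2 \log{\left(x^{2} + 5 \right)} + C.
The condition gives C = 1 - 2 \log{\left(9 \right)} - (- 2 \log{\left(9 \right)}) = 1.
So G(x) = 1 - 2 \log{\left(x^{2} + 5 \right)}.
Check: d/dx[1 - 2 \log{\left(x^{2} + 5 \right)}] = - \frac{4 x}{x^{2} + 5} = G'(x).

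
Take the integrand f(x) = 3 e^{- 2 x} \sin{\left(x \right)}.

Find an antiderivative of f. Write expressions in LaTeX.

Check any antiderivative F(x) by computing F'(x) and comparing it with f(x).
Check: d/dx[\frac{3 \left(- 2 \sin{\left(x \right)} - \cos{\left(x \right)}\right) e^{- 2 x}}{5}] = 3 e^{- 2 x} \sin{\left(x \right)} = f(x).

An antiderivative is F(x) = \frac{3 \left(- 2 \sin{\left(x \right)} - \cos{\left(x \right)}\right) e^{- 2 x}}{5}.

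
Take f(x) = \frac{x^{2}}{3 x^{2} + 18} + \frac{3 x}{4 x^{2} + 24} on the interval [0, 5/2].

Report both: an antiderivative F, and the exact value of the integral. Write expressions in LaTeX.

Antiderivative: F(x) = \frac{x}{3} + \frac{3 \log{\left(x^{2} + 6 \right)}}{8} - \frac{\sqrt{6} \operatorname{atan}{\left(\frac{\sqrt{6} x}{6} \right)}}{3}; value = - \frac{3 \log{\left(6 \right)}}{8} - \frac{\sqrt{6} \operatorname{atan}{\left(\frac{5 \sqrt{6}}{12} \right)}}{3} + \frac{5}{6} + \frac{3 \log{\left(\frac{49}{4} \right)}}{8}

Integrate term by term and add the pieces.
F(x) = \frac{x}{3} + \frac{3 \log{\left(x^{2} + 6 \right)}}{8} - \frac{\sqrt{6} \operatorname{atan}{\left(\frac{\sqrt{6} x}{6} \right)}}{3} is an antiderivative of f.
Check: d/dx[\frac{x}{3} + \frac{3 \log{\left(x^{2} + 6 \right)}}{8} - \frac{\sqrt{6} \operatorname{atan}{\left(\frac{\sqrt{6} x}{6} \right)}}{3}] = \frac{4 x^{2} + 9 x}{12 x^{2} + 72}, which equals f(x).
F(5/2) = - \frac{\sqrt{6} \operatorname{atan}{\left(\frac{5 \sqrt{6}}{12} \right)}}{3} + \frac{5}{6} + \frac{3 \log{\left(\frac{49}{4} \right)}}{8}; F(0) = \frac{3 \log{\left(6 \right)}}{8}.
Integral = F(5/2) - F(0) = - \frac{3 \log{\left(6 \right)}}{8} - \frac{\sqrt{6} \operatorname{atan}{\left(\frac{5 \sqrt{6}}{12} \right)}}{3} + \frac{5}{6} + \frac{3 \log{\left(\frac{49}{4} \right)}}{8}.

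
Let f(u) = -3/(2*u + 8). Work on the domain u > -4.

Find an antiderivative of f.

An antiderivative is F(u) = -3*log(u + 4)/2.

Check any antiderivative F(u) by computing F'(u) and comparing it with f(u).
Check: d/du[-3*log(u + 4)/2] = -3/(2*u + 8) = f(u).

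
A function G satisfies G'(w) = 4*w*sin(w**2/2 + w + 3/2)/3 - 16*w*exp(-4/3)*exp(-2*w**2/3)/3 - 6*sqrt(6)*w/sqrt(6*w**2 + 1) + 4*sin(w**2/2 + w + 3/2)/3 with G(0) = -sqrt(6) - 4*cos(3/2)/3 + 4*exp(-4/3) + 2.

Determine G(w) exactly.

G(w) = (-3*sqrt(6)*sqrt(6*w**2 + 1) + 12*exp(-2*w**2/3 - 4/3) - 4*cos(w**2/2 + w + 3/2) + 6)/3

Integrate term by term and add the pieces.
A general antiderivative is -3*sqrt(4*w**2 + 2/3) + 4*exp(-2*w**2/3 - 4/3) - 4*cos(w**2/2 + w + 3/2)/3 + C.
The condition gives C = -sqrt(6) - 4*cos(3/2)/3 + 4*exp(-4/3) + 2 - (-sqrt(6) - 4*cos(3/2)/3 + 4*exp(-4/3)) = 2.
So G(w) = (-3*sqrt(6)*sqrt(6*w**2 + 1) + 12*exp(-2*w**2/3 - 4/3) - 4*cos(w**2/2 + w + 3/2) + 6)/3.
Check: d/dw[(-3*sqrt(6)*sqrt(6*w**2 + 1) + 12*exp(-2*w**2/3 - 4/3) - 4*cos(w**2/2 + w + 3/2) + 6)/3] = (4*w*sqrt(6*w**2 + 1)*exp(4/3)*exp(2*w**2/3)*sin(w**2/2 + w + 3/2) - 16*w*sqrt(6*w**2 + 1) - 18*sqrt(6)*w*exp(4/3)*exp(2*w**2/3) + 4*sqrt(6*w**2 + 1)*exp(4/3)*exp(2*w**2/3)*sin(w**2/2 + w + 3/2))*exp(-4/3)*exp(-2*w**2/3)/(3*sqrt(6*w**2 + 1)), which equals G'(w).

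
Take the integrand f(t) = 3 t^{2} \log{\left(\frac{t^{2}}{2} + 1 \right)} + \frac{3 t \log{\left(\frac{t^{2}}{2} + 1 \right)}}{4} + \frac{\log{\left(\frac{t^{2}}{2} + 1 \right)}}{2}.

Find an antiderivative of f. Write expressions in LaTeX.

An antiderivative is F(t) = \frac{24 t^{3} \log{\left(\frac{t^{2}}{2} + 1 \right)} - 16 t^{3} + 9 t^{2} \log{\left(\frac{t^{2}}{2} + 1 \right)} - 9 t^{2} + 12 t \log{\left(\frac{t^{2}}{2} + 1 \right)} + 72 t + 18 \log{\left(t^{2} + 2 \right)} - 72 \sqrt{2} \operatorname{atan}{\left(\frac{\sqrt{2} t}{2} \right)}}{24}.

The integrand splits into summands that can be handled one at a time.
Check: d/dt[\frac{24 t^{3} \log{\left(\frac{t^{2}}{2} + 1 \right)} - 16 t^{3} + 9 t^{2} \log{\left(\frac{t^{2}}{2} + 1 \right)} - 9 t^{2} + 12 t \log{\left(\frac{t^{2}}{2} + 1 \right)} + 72 t + 18 \log{\left(t^{2} + 2 \right)} - 72 \sqrt{2} \operatorname{atan}{\left(\frac{\sqrt{2} t}{2} \right)}}{24}] = 3 t^{2} \log{\left(\frac{t^{2}}{2} + 1 \right)} + \frac{3 t \log{\left(\frac{t^{2}}{2} + 1 \right)}}{4} + \frac{\log{\left(\frac{t^{2}}{2} + 1 \right)}}{2} = f(t).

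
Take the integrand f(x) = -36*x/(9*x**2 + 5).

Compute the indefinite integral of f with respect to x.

f matches the chain-rule pattern g'(h)*h' with inner function h(x) = 3*x**2 + 5/3; substituting u = h(x) collapses the integral.
Check: d/dx[-2*log(3*x**2 + 5/3)] = -36*x/(9*x**2 + 5) = f(x).

F(x) = -2*log(3*x**2 + 5/3) + C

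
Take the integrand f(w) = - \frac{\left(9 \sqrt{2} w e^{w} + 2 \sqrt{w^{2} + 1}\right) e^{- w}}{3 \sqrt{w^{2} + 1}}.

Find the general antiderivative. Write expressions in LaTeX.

Whatever form F(w) takes, F'(w) = f(w) is non-negotiable.
Check: d/dw[\frac{\left(- 9 \sqrt{2} \sqrt{w^{2} + 1} e^{w} + 2\right) e^{- w}}{3}] = \frac{\left(- 9 \sqrt{2} w e^{w} - 2 \sqrt{w^{2} + 1}\right) e^{- w}}{3 \sqrt{w^{2} + 1}}, which equals f(w).

F(w) = \frac{\left(- 9 \sqrt{2} \sqrt{w^{2} + 1} e^{w} + 2\right) e^{- w}}{3} + C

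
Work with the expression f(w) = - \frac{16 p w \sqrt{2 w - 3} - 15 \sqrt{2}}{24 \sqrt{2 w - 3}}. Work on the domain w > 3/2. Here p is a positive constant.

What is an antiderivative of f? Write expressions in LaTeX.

Differentiate the proposed F(w) back; it has to land on f(w) exactly.
Check: d/dw[- \frac{p w^{2}}{3} + \frac{5 \sqrt{w - \frac{3}{2}}}{4}] = \frac{- 16 p w \sqrt{2 w - 3} + 15 \sqrt{2}}{24 \sqrt{2 w - 3}}, which equals f(w).

An antiderivative is F(w) = - \frac{p w^{2}}{3} + \frac{5 \sqrt{w - \frac{3}{2}}}{4}.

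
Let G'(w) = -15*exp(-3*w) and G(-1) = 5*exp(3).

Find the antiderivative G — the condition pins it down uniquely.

The proposed G(w) is checked by its d/dw: the result must match the given G'(w).
A general antiderivative is 5*exp(-3*w) + C.
The condition gives C = 5*exp(3) - (5*exp(3)) = 0.
So G(w) = 5*exp(-3*w).
Check: d/dw[5*exp(-3*w)] = -15*exp(-3*w) = G'(w).

G(w) = 5*exp(-3*w)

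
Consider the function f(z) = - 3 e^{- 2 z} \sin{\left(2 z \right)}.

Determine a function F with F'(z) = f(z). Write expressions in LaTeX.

A first test for any F(z): its z-derivative must equal f(z) identically.
Check: d/dz[\frac{3 \left(\sin{\left(2 z \right)} + \cos{\left(2 z \right)}\right) e^{- 2 z}}{4}] = - 3 e^{- 2 z} \sin{\left(2 z \right)} = f(z).

An antiderivative is F(z) = \frac{3 \left(\sin{\left(2 z \right)} + \cos{\left(2 z \right)}\right) e^{- 2 z}}{4}.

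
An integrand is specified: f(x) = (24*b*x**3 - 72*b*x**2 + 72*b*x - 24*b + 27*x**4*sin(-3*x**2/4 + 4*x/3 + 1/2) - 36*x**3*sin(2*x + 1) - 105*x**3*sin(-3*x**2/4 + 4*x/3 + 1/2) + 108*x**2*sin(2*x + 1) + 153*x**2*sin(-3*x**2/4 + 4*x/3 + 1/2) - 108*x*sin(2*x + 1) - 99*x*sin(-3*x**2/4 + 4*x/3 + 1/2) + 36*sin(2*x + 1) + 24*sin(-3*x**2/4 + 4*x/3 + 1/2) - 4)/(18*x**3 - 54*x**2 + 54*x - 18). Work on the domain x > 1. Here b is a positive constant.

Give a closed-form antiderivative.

An antiderivative F(x) passes only if d/dx[F] lands on f(x) exactly.
Check: d/dx[(12*b*x*(x - 1)**2 + 9*(x - 1)**2*cos(2*x + 1) + 9*(x - 1)**2*cos(-3*x**2/4 + 4*x/3 + 1/2) + 1)/(9*(x - 1)**2)] = (24*b*x**3 - 72*b*x**2 + 72*b*x - 24*b + 27*x**4*sin(-3*x**2/4 + 4*x/3 + 1/2) - 36*x**3*sin(2*x + 1) - 105*x**3*sin(-3*x**2/4 + 4*x/3 + 1/2) + 108*x**2*sin(2*x + 1) + 153*x**2*sin(-3*x**2/4 + 4*x/3 + 1/2) - 108*x*sin(2*x + 1) - 99*x*sin(-3*x**2/4 + 4*x/3 + 1/2) + 36*sin(2*x + 1) + 24*sin(-3*x**2/4 + 4*x/3 + 1/2) - 4)/(18*x**3 - 54*x**2 + 54*x - 18) = f(x).

An antiderivative is F(x) = (12*b*x*(x - 1)**2 + 9*(x - 1)**2*cos(2*x + 1) + 9*(x - 1)**2*cos(-3*x**2/4 + 4*x/3 + 1/2) + 1)/(9*(x - 1)**2).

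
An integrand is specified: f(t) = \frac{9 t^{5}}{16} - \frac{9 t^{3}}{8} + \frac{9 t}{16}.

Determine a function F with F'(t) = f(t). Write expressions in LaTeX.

An antiderivative is F(t) = \frac{3 \left(t - 1\right)^{3} \left(t + 1\right)^{3}}{32}.

The substitution u = \frac{1}{2} - \frac{t^{2}}{2} works: f is exactly (dF/du)*(du/dt) for that inner function.
Check: d/dt[\frac{3 \left(t - 1\right)^{3} \left(t + 1\right)^{3}}{32}] = \frac{9 t^{5}}{16} - \frac{9 t^{3}}{8} + \frac{9 t}{16} = f(t).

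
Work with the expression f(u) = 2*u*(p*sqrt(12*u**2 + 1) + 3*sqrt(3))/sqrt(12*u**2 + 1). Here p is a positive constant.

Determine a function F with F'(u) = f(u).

An antiderivative is F(u) = p*u**2 + 3*sqrt(4*u**2 + 1/3)/2.

Any candidate F(u) must reproduce f(u) exactly when differentiated.
Check: d/du[p*u**2 + 3*sqrt(4*u**2 + 1/3)/2] = (2*p*u*sqrt(12*u**2 + 1) + 6*sqrt(3)*u)/sqrt(12*u**2 + 1), which equals f(u).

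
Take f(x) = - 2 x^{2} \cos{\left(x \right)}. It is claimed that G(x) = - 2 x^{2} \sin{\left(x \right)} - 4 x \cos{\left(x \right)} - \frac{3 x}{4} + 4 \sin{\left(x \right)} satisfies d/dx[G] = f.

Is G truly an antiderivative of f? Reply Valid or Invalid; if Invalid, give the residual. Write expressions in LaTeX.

Invalid: d/dx[G] - f = - \frac{3}{4}, which is not 0.

d/dx[G] = - 2 x^{2} \cos{\left(x \right)} - \frac{3}{4}
d/dx[G] - f(x) = - \frac{3}{4} != 0.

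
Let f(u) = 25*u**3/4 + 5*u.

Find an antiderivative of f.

An antiderivative is F(u) = 25*u**4/16 + 5*u**2/2.

f matches the chain-rule pattern g'(h)*h' with inner function h(u) = -5*u**2/4 - 1; substituting w = h(u) collapses the integral.
Check: d/du[25*u**4/16 + 5*u**2/2] = 25*u**3/4 + 5*u = f(u).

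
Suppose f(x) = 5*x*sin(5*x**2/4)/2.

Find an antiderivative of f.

An antiderivative is F(x) = -cos(5*x**2/4).

f matches the chain-rule pattern g'(h)*h' with inner function h(x) = 5*x**2/4; substituting u = h(x) collapses the integral.
Check: d/dx[-cos(5*x**2/4)] = 5*x*sin(5*x**2/4)/2 = f(x).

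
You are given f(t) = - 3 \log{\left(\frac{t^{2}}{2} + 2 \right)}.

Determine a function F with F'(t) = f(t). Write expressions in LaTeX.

An antiderivative is F(t) = - 3 t \log{\left(\frac{t^{2}}{2} + 2 \right)} + 6 t - 12 \operatorname{atan}{\left(\frac{t}{2} \right)}.

An antiderivative F(t) passes only if d/dt[F] lands on f(t) exactly.
Check: d/dt[- 3 t \log{\left(\frac{t^{2}}{2} + 2 \right)} + 6 t - 12 \operatorname{atan}{\left(\frac{t}{2} \right)}] = - 3 \log{\left(\frac{t^{2}}{2} + 2 \right)} = f(t).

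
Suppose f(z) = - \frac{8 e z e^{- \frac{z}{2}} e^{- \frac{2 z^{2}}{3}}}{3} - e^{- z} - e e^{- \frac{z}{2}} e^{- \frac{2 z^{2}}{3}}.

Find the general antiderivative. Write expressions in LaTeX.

Integrate term by term and add the pieces.
Check: d/dz[\left(2 e^{z} e^{- \frac{2 z^{2}}{3} - \frac{z}{2} + 1} + 1\right) e^{- z}] = \frac{e \left(- 8 z e^{\frac{3 z}{2}} - 3 e^{\frac{3 z}{2}} - \frac{3 e^{z} e^{\frac{2 z^{2}}{3}}}{e}\right) e^{- 2 z} e^{- \frac{2 z^{2}}{3}}}{3}, which equals f(z).

F(z) = \left(2 e^{z} e^{- \frac{2 z^{2}}{3} - \frac{z}{2} + 1} + 1\right) e^{- z} + C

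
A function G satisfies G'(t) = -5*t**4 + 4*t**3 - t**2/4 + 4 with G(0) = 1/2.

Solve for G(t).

The integrand splits into summands that can be handled one at a time.
A general antiderivative is -t**5 + t**4 - t**3/12 + 4*t + C.
The condition gives C = 1/2 - (0) = 1/2.
So G(t) = -t**5 + t**4 - t**3/12 + 4*t + 1/2.
Check: d/dt[-t**5 + t**4 - t**3/12 + 4*t + 1/2] = -5*t**4 + 4*t**3 - t**2/4 + 4 = G'(t).

G(t) = -t**5 + t**4 - t**3/12 + 4*t + 1/2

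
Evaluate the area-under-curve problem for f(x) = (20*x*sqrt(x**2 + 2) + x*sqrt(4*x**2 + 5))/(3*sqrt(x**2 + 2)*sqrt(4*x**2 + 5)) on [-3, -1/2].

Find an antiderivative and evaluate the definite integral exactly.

Antiderivative: F(x) = sqrt(x**2 + 2)/3 + 5*sqrt(4*x**2 + 5)/3; value = -5*sqrt(41)/3 - sqrt(11)/3 + 1/2 + 5*sqrt(6)/3

A first test for any F(x): its x-derivative must equal f(x) identically.
F(x) = sqrt(x**2 + 2)/3 + 5*sqrt(4*x**2 + 5)/3 is an antiderivative of f.
Check: d/dx[sqrt(x**2 + 2)/3 + 5*sqrt(4*x**2 + 5)/3] = (20*x*sqrt(x**2 + 2) + x*sqrt(4*x**2 + 5))/(3*sqrt(x**2 + 2)*sqrt(4*x**2 + 5)) = f(x).
F(-1/2) = 1/2 + 5*sqrt(6)/3; F(-3) = sqrt(11)/3 + 5*sqrt(41)/3.
Integral = F(-1/2) - F(-3) = -5*sqrt(41)/3 - sqrt(11)/3 + 1/2 + 5*sqrt(6)/3.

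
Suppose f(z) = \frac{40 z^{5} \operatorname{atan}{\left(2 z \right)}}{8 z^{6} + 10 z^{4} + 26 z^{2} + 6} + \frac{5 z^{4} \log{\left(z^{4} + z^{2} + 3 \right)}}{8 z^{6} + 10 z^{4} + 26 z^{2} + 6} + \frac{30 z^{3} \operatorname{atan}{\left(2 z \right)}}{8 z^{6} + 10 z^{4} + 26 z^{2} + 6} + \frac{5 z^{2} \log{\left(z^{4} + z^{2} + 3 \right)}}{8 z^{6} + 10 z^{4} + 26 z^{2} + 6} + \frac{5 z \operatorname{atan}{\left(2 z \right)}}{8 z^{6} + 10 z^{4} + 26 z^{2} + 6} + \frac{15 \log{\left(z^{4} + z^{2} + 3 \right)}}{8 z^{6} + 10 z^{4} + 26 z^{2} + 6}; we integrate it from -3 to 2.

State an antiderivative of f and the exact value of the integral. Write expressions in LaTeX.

Antiderivative: F(z) = \frac{5 \log{\left(z^{4} + z^{2} + 3 \right)} \operatorname{atan}{\left(2 z \right)}}{4}; value = \frac{5 \log{\left(23 \right)} \operatorname{atan}{\left(4 \right)}}{4} + \frac{5 \log{\left(93 \right)} \operatorname{atan}{\left(6 \right)}}{4}

Recognize the product-rule pattern: f = u'v + uv' with u = \frac{5 \operatorname{atan}{\left(2 z \right)}}{4}, v = \log{\left(z^{4} + z^{2} + 3 \right)}, so integration by parts undoes it.
F(z) = \frac{5 \log{\left(z^{4} + z^{2} + 3 \right)} \operatorname{atan}{\left(2 z \right)}}{4} is an antiderivative of f.
Check: d/dz[\frac{5 \log{\left(z^{4} + z^{2} + 3 \right)} \operatorname{atan}{\left(2 z \right)}}{4}] = \frac{40 z^{5} \operatorname{atan}{\left(2 z \right)} + 5 z^{4} \log{\left(z^{4} + z^{2} + 3 \right)} + 30 z^{3} \operatorname{atan}{\left(2 z \right)} + 5 z^{2} \log{\left(z^{4} + z^{2} + 3 \right)} + 5 z \operatorname{atan}{\left(2 z \right)} + 15 \log{\left(z^{4} + z^{2} + 3 \right)}}{8 z^{6} + 10 z^{4} + 26 z^{2} + 6}, which equals f(z).
F(2) = \frac{5 \log{\left(23 \right)} \operatorname{atan}{\left(4 \right)}}{4}; F(-3) = - \frac{5 \log{\left(93 \right)} \operatorname{atan}{\left(6 \right)}}{4}.
Integral = F(2) - F(-3) = \frac{5 \log{\left(23 \right)} \operatorname{atan}{\left(4 \right)}}{4} + \frac{5 \log{\left(93 \right)} \operatorname{atan}{\left(6 \right)}}{4}.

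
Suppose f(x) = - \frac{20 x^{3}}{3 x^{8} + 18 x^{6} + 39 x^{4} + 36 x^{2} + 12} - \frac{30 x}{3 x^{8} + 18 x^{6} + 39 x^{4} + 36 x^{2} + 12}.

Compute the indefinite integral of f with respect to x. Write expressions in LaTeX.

F(x) = \frac{5}{3 \left(x^{4} + 3 x^{2} + 2\right)} + C

f matches the chain-rule pattern g'(h)*h' with inner function h(x) = x^{4} + 3 x^{2} + 2; substituting u = h(x) collapses the integral.
Check: d/dx[\frac{5}{3 \left(x^{4} + 3 x^{2} + 2\right)}] = \frac{- 20 x^{3} - 30 x}{3 x^{8} + 18 x^{6} + 39 x^{4} + 36 x^{2} + 12}, which equals f(x).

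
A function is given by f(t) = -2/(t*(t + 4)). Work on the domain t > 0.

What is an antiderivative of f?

An antiderivative is F(t) = -log(t)/2 + log(t + 4)/2.

The denominator factors as t*(t + 4); partial fractions split f into directly integrable pieces: 1/(2*(t + 4)) - 1/(2*t).
Check: d/dt[-log(t)/2 + log(t + 4)/2] = -2/(t**2 + 4*t), which equals f(t).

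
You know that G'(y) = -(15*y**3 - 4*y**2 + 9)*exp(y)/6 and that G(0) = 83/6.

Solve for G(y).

G(y) = -5*y**3*exp(y)/2 + 49*y**2*exp(y)/6 - 49*y*exp(y)/3 + 89*exp(y)/6 - 1

Recognize the product-rule pattern: G'(y) = u'v + uv' with u = -5*y**3/2 + 49*y**2/6 - 49*y/3 + 89/6, v = exp(y), so integration by parts undoes it.
A general antiderivative is (-15*y**3 + 49*y**2 - 98*y + 89)*exp(y)/6 + C.
The condition gives C = 83/6 - (89/6) = -1.
So G(y) = -5*y**3*exp(y)/2 + 49*y**2*exp(y)/6 - 49*y*exp(y)/3 + 89*exp(y)/6 - 1.
Check: d/dy[-5*y**3*exp(y)/2 + 49*y**2*exp(y)/6 - 49*y*exp(y)/3 + 89*exp(y)/6 - 1] = -5*y**3*exp(y)/2 + 2*y**2*exp(y)/3 - 3*exp(y)/2, which equals G'(y).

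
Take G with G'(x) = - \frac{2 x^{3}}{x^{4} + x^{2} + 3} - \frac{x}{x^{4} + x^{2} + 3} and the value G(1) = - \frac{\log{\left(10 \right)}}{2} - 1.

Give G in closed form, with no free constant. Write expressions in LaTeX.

The substitution u = 2 x^{4} + 2 x^{2} + 6 works: G'(x) is exactly (dG/du)*(du/dx) for that inner function.
A general antiderivative is - \frac{\log{\left(2 x^{4} + 2 x^{2} + 6 \right)}}{2} + C.
The condition gives C = - \frac{\log{\left(10 \right)}}{2} - 1 - (- \frac{\log{\left(10 \right)}}{2}) = -1.
So G(x) = - \frac{\log{\left(2 x^{4} + 2 x^{2} + 6 \right)}}{2} - 1.
Check: d/dx[- \frac{\log{\left(2 x^{4} + 2 x^{2} + 6 \right)}}{2} - 1] = \frac{- 2 x^{3} - x}{x^{4} + x^{2} + 3}, which equals G'(x).

G(x) = - \frac{\log{\left(2 x^{4} + 2 x^{2} + 6 \right)}}{2} - 1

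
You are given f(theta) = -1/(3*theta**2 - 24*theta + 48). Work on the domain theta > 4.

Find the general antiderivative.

Differentiate the proposed F(theta) back; it has to land on f(theta) exactly.
Check: d/dtheta[1/(3*theta - 12)] = -1/(3*theta**2 - 24*theta + 48) = f(theta).

F(theta) = 1/(3*theta - 12) + C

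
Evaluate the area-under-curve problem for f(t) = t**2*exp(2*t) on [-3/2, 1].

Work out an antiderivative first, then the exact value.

Antiderivative: F(t) = t**2*exp(2*t)/2 - t*exp(2*t)/2 + exp(2*t)/4; value = -17*exp(-3)/8 + exp(2)/4

Recognize the product-rule pattern: f = u'v + uv' with u = t**2/2 - t/2 + 1/4, v = exp(2*t), so integration by parts undoes it.
F(t) = t**2*exp(2*t)/2 - t*exp(2*t)/2 + exp(2*t)/4 is an antiderivative of f.
Check: d/dt[t**2*exp(2*t)/2 - t*exp(2*t)/2 + exp(2*t)/4] = t**2*exp(2*t) = f(t).
F(1) = exp(2)/4; F(-3/2) = 17*exp(-3)/8.
Integral = F(1) - F(-3/2) = -17*exp(-3)/8 + exp(2)/4.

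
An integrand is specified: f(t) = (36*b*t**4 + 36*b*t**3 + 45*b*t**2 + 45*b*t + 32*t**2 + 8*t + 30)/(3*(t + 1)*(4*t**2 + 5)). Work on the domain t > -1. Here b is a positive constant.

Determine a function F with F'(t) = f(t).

An antiderivative is F(t) = 3*b*t**2/2 + 2*log(t + 1) + log(4*t**2 + 5)/3.

An antiderivative F(t) passes only if d/dt[F] lands on f(t) exactly.
Check: d/dt[3*b*t**2/2 + 2*log(t + 1) + log(4*t**2 + 5)/3] = (36*b*t**4 + 36*b*t**3 + 45*b*t**2 + 45*b*t + 32*t**2 + 8*t + 30)/(12*t**3 + 12*t**2 + 15*t + 15), which equals f(t).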